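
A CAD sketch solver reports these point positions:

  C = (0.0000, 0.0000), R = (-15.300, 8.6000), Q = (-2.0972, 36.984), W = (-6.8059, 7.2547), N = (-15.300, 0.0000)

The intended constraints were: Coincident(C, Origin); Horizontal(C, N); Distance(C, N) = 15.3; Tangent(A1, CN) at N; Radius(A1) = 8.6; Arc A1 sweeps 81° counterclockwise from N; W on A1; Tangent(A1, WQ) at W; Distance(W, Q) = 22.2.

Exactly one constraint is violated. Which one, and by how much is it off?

Distance(W, Q) = 22.2 — off by 7.90.

C = (0.00, 0.00) ✓; C.y = 0.00, N.y = 0.00 ✓; |CN| = 15.30 ✓; ∠(RN, NC) = 90.00° ✓; |RN| = 8.600 ✓; bearing(R→W) − bearing(R→N) = 81.00° ✓; |RW| = 8.600 ✓; ∠(RW, WQ) = 90.00° ✓; |WQ| = 30.10 ✗.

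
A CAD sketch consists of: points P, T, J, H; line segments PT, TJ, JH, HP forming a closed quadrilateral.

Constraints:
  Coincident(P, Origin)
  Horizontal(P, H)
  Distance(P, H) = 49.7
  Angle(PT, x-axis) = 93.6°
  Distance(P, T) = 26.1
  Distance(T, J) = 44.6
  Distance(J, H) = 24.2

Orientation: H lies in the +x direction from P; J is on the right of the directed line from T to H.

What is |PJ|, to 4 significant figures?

28.15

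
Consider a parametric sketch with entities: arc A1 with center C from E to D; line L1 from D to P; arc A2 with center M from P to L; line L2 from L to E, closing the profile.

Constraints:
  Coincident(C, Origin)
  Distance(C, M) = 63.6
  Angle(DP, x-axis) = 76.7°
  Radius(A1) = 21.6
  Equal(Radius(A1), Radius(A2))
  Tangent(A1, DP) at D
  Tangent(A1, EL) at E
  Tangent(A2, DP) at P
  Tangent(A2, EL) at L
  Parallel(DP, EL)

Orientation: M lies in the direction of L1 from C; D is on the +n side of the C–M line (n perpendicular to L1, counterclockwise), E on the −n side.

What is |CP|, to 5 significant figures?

67.168

Tangency of A1 to both parallel lines with radius 21.6 puts D and E at C ± 21.6·n: D = (-21.021, 4.9691), E = (21.021, -4.9691). Equal radii place P and L the same way about M: P = M + 21.6·n = (-6.3895, 66.863), L = M − 21.6·n = (35.652, 56.925). Then |CP| = |P − C| = 67.168.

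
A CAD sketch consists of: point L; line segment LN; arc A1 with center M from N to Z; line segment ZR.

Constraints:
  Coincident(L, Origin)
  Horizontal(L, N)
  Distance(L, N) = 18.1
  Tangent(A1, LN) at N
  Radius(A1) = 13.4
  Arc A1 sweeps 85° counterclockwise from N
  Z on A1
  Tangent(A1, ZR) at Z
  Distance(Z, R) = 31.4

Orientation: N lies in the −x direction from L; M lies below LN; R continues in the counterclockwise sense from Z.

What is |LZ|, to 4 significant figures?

33.74

L is at the origin; LN is horizontal with |LN| = 18.1 and N on the −x side, so N = (-18.10, 0.000). Since A1 is tangent to LN there, MN ⟂ LN, so M = N + (0, -13.4) = (-18.10, -13.40). On A1, N sits at bearing 90° from M; an 85° counterclockwise sweep puts Z at bearing 175°, so Z = M + 13.4·(cos 175°, sin 175°) = (-31.45, -12.23). Then |LZ| = |Z − L| = 33.74.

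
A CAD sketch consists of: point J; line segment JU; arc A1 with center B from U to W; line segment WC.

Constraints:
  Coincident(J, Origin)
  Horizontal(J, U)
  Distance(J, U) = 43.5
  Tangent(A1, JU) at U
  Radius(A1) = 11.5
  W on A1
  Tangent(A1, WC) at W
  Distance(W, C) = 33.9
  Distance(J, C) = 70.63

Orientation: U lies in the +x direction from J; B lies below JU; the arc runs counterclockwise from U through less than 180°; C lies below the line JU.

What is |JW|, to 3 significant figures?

38.7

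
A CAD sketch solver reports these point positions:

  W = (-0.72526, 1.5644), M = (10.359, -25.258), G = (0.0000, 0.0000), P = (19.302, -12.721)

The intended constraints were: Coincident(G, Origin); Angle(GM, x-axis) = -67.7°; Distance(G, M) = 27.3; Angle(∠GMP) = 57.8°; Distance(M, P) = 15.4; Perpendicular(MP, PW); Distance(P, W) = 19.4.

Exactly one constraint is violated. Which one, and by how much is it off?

Distance(P, W) = 19.4 — off by 5.20.

G = (0.00, 0.00) ✓; GM at -67.70° ✓; |GM| = 27.30 ✓; ∠GMP = 57.80° ✓; |MP| = 15.40 ✓; ∠(MP, PW) = 90.00° ✓; |PW| = 24.60 ✗.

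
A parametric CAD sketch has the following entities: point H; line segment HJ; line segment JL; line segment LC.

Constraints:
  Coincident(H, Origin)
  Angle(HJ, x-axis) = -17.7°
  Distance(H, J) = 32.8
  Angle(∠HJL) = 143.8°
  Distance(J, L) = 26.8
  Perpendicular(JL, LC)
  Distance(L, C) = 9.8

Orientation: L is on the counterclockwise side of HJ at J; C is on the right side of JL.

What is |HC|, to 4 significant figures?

60.73

H is at the origin; HJ runs at -17.7° with length 32.8, so J = 32.8·(cos -17.7°, sin -17.7°) = (31.25, -9.972). ∠HJL = 143.8°, so JL runs at -17.7° + (180° − 143.8°) = 18.50° from the x-axis; with |JL| = 26.8, L = J + 26.8·(cos 18.50°, sin 18.50°) = (56.66, -1.469). The perpendicularity gives LC at right angles to JL; with |LC| = 9.8 on the right of JL, C = L + 9.8·(0.3173, -0.9483) = (59.77, -10.76). Then |HC| = |C − H| = 60.73.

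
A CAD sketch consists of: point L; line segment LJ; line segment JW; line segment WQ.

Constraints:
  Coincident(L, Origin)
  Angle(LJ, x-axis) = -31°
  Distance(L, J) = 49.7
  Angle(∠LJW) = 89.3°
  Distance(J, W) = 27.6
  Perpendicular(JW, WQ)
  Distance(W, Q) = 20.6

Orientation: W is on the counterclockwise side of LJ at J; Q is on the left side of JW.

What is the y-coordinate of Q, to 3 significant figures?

8.63

L is at the origin; LJ runs at -31.0° with length 49.7, so J = 49.7·(cos -31.0°, sin -31.0°) = (42.6, -25.6). ∠LJW = 89.3°, so JW runs at -31.0° + (180° − 89.3°) = 59.7° from the x-axis; with |JW| = 27.6, W = J + 27.6·(cos 59.7°, sin 59.7°) = (56.5, -1.77). The perpendicularity gives WQ at right angles to JW; with |WQ| = 20.6 on the left of JW, Q = W + 20.6·(-0.863, 0.505) = (38.7, 8.63). So Q.y = 8.63.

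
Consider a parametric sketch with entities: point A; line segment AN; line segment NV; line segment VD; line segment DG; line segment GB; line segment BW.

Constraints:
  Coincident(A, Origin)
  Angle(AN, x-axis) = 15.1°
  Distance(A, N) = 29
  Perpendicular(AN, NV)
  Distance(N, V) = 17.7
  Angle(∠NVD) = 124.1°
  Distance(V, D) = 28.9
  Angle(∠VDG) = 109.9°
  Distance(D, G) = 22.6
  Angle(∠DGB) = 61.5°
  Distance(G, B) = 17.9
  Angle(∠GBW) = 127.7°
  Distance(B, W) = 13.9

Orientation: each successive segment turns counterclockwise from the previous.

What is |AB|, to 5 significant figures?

13.243

∠VDG = 109.9° gives DG at -128.90° from the x-axis; with |DG| = 22.6, G = (-18.130, 16.464). ∠DGB = 61.5° gives GB at -10.400° from the x-axis; with |GB| = 17.9, B = (-0.52375, 13.233). Then |AB| = |B − A| = 13.243.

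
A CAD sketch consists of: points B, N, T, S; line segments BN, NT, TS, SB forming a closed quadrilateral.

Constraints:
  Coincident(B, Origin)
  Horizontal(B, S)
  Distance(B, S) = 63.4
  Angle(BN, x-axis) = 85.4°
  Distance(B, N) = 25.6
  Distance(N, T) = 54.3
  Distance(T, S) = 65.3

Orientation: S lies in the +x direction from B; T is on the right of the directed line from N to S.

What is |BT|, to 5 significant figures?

29.106

B is at the origin; BS is horizontal with |BS| = 63.4 and S in +x, so S = (63.4, 0). BN runs at 85.4° with |BN| = 25.6, so N = (2.0531, 25.518). T is determined by |NT| = 54.3 and |TS| = 65.3 together: it lies at the intersection of circle(N, 54.3) and circle(S, 65.3). With |NS| = 66.442, the foot of the radical line on NS is 23.321 from N and the perpendicular offset is √(54.3² − 23.321²) = 49.037. Taking the right-of-NS solution: T = (4.7526, -28.715).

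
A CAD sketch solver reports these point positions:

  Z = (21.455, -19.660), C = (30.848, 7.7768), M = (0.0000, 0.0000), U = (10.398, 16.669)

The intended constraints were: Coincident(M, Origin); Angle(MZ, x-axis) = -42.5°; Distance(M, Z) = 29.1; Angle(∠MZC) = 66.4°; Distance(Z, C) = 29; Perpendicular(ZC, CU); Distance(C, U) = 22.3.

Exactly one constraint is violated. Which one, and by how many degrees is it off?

Perpendicular(ZC, CU) — off by 4.60°.

M = (0.00, 0.00) ✓; MZ at -42.50° ✓; |MZ| = 29.10 ✓; ∠MZC = 66.40° ✓; |ZC| = 29.00 ✓; ∠(ZC, CU) = 85.40° ✗; |CU| = 22.30 ✓.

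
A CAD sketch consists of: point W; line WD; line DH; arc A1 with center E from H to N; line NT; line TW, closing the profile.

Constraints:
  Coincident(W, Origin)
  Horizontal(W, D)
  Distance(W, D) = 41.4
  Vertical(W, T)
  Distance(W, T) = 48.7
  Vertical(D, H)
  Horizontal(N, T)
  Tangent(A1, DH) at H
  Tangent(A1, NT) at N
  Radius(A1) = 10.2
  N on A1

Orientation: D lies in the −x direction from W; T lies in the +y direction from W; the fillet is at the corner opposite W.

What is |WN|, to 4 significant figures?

57.84

W is at the origin; WD is horizontal with |WD| = 41.4 and D on the −x side, so D = (-41.40, 0.000). W and T share the same x with |WT| = 48.7 and T on the +y side, so T = (0.000, 48.70). The virtual corner opposite W is at (-41.40, 48.70). Since A1 is tangent to DH there, EH ⟂ DH and the tangent condition forces EN to be normal to NT, with radius 10.2, so the center E sits 10.2 in from both sides at E = (-31.20, 38.50). That places the tangent points at H = (-41.40, 38.50) on DH and N = (-31.20, 48.70) on NT. Then |WN| = |N − W| = 57.84.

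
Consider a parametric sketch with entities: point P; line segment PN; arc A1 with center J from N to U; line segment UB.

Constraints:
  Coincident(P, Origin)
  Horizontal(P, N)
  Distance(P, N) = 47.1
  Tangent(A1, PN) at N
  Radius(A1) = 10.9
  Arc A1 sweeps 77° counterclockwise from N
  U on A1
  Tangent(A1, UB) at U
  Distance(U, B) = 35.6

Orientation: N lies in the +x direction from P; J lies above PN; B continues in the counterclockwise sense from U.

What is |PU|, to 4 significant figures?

58.34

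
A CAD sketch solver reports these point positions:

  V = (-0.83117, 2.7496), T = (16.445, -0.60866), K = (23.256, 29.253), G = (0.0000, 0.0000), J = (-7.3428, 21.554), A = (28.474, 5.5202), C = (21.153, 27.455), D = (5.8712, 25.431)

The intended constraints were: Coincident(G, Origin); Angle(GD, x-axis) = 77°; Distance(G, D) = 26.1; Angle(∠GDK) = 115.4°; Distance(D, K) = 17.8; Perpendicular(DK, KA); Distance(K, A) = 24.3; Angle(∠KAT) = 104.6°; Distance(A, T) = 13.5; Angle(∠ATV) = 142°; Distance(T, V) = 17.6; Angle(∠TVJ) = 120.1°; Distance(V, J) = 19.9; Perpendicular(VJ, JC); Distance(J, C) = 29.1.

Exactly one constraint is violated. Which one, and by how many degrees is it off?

Perpendicular(VJ, JC) — off by 7.40°.

G = (0.00, 0.00) ✓; GD at 77.00° ✓; |GD| = 26.10 ✓; ∠GDK = 115.4° ✓; |DK| = 17.80 ✓; ∠(DK, KA) = 90.00° ✓; |KA| = 24.30 ✓; ∠KAT = 104.6° ✓; |AT| = 13.50 ✓; ∠ATV = 142.0° ✓; |TV| = 17.60 ✓; ∠TVJ = 120.1° ✓; |VJ| = 19.90 ✓; ∠(VJ, JC) = 97.40° ✗; |JC| = 29.10 ✓.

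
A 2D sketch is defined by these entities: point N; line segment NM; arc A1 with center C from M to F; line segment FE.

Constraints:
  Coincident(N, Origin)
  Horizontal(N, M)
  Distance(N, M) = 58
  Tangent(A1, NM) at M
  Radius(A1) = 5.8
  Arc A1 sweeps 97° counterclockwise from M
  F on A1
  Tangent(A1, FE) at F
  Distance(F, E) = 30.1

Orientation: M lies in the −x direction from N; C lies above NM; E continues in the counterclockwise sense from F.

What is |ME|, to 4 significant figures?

36.44

N is at the origin; NM is horizontal with |NM| = 58.0 and M on the −x side, so M = (-58.00, 0.000). The tangent condition forces CM to be normal to NM, so C = M + (0, 5.8) = (-58.00, 5.800). On A1, M sits at bearing -90° from C; a 97° counterclockwise sweep puts F at bearing 7°, so F = C + 5.8·(cos 7°, sin 7°) = (-52.24, 6.507). The tangent condition forces CF to be normal to FE, so FE runs along (−sin 7°, cos 7°); with |FE| = 30.1, E = (-55.91, 36.38). Then |ME| = |E − M| = 36.44.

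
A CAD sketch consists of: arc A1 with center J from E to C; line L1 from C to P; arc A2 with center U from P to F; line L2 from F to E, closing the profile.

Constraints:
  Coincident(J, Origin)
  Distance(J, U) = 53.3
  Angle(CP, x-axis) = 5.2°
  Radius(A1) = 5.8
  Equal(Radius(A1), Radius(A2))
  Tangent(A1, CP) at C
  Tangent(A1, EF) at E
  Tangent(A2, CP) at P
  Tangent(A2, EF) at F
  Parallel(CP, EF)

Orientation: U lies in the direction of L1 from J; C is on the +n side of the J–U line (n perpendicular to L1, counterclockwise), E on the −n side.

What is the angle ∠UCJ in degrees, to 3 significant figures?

83.8°

The slot axis is L1's direction at 5.2°, so u = (cos 5.2°, sin 5.2°) = (0.996, 0.0906) and n = (−sin 5.2°, cos 5.2°) = (-0.0906, 0.996). J is at the origin and U lies 53.3 along u from J, so U = 53.3·u = (53.1, 4.83). Tangency of A1 to both parallel lines with radius 5.8 puts C and E at J ± 5.8·n: C = (-0.526, 5.78), E = (0.526, -5.78). Then cos ∠UCJ = CU·CJ / (|CU||CJ|), giving 83.8°.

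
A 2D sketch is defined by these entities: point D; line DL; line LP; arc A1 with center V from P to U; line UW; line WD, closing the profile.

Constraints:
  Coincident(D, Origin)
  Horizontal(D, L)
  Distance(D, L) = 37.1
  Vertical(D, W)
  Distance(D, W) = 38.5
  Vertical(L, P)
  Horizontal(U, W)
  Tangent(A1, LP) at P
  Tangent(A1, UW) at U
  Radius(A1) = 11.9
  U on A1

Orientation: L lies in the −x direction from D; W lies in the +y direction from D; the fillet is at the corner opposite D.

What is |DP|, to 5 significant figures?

45.651

D is at the origin; D and L share the same y with |DL| = 37.1 and L on the −x side, so L = (-37.100, 0.0000). DW is vertical with |DW| = 38.5 and W on the +y side, so W = (0.0000, 38.500). The virtual corner opposite D is at (-37.100, 38.500). The tangent condition forces VP to be normal to LP and tangency of A1 to UW means the radius VU is perpendicular to UW, with radius 11.9, so the center V sits 11.9 in from both sides at V = (-25.200, 26.600). That places the tangent points at P = (-37.100, 26.600) on LP and U = (-25.200, 38.500) on UW. Then |DP| = |P − D| = 45.651.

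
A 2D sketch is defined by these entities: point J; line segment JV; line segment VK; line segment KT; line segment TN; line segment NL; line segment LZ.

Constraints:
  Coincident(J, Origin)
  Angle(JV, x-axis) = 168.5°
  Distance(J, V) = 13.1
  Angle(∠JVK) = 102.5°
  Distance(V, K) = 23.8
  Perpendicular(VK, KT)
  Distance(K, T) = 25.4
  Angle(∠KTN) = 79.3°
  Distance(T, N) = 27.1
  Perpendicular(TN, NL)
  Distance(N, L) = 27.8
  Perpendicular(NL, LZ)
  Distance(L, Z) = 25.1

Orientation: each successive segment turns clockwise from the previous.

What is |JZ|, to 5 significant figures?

33.425

J is at the origin; JV runs at 168.5° with length 13.1, so V = (-12.837, 2.6117). ∠JVK = 102.5° gives VK at 91.000° from the x-axis; with |VK| = 23.8, K = (-13.252, 26.408). The perpendicularity gives KT at right angles to VK, so KT runs at 1.0000°; with |KT| = 25.4, T = (12.144, 26.851). ∠KTN = 79.3° gives TN at -99.700° from the x-axis; with |TN| = 27.1, N = (7.5777, 0.13882). The perpendicularity gives NL at right angles to TN, so NL runs at 170.30°; with |NL| = 27.8, L = (-19.825, 4.8228). NL is perpendicular to LZ, so LZ runs at 80.300°; with |LZ| = 25.1, Z = (-15.596, 29.564). Then |JZ| = |Z − J| = 33.425.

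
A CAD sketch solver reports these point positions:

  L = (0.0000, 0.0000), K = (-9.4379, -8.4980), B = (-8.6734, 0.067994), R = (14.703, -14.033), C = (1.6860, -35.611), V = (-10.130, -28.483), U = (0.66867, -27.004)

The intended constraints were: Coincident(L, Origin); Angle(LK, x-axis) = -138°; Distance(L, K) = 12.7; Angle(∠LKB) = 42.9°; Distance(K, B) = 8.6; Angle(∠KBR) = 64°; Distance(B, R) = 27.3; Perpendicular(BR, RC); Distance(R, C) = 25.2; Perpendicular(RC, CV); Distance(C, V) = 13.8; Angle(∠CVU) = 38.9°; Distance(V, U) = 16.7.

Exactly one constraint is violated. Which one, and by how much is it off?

Distance(V, U) = 16.7 — off by 5.80.

L = (0.00, 0.00) ✓; LK at -138.0° ✓; |LK| = 12.70 ✓; ∠LKB = 42.90° ✓; |KB| = 8.600 ✓; ∠KBR = 64.00° ✓; |BR| = 27.30 ✓; ∠(BR, RC) = 90.00° ✓; |RC| = 25.20 ✓; ∠(RC, CV) = 90.00° ✓; |CV| = 13.80 ✓; ∠CVU = 38.90° ✓; |VU| = 10.90 ✗.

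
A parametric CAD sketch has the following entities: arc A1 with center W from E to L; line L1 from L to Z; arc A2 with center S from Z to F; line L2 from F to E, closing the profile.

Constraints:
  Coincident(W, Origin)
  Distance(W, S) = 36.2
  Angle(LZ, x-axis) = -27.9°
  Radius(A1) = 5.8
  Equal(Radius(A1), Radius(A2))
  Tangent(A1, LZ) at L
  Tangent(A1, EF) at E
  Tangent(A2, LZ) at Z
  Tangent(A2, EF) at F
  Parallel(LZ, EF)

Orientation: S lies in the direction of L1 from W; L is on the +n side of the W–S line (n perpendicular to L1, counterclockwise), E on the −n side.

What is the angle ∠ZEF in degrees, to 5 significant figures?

17.768°

The slot axis is L1's direction at -27.9°, so u = (cos -27.9°, sin -27.9°) = (0.88377, -0.46793) and n = (−sin -27.9°, cos -27.9°) = (0.46793, 0.88377). W is at the origin and S lies 36.2 along u from W, so S = 36.2·u = (31.992, -16.939). Tangency of A1 to both parallel lines with radius 5.8 puts L and E at W ± 5.8·n: L = (2.7140, 5.1258), E = (-2.7140, -5.1258). Equal radii place Z and F the same way about S: Z = S + 5.8·n = (34.706, -11.813), F = S − 5.8·n = (29.278, -22.065). Then cos ∠ZEF = EZ·EF / (|EZ||EF|), giving 17.768°.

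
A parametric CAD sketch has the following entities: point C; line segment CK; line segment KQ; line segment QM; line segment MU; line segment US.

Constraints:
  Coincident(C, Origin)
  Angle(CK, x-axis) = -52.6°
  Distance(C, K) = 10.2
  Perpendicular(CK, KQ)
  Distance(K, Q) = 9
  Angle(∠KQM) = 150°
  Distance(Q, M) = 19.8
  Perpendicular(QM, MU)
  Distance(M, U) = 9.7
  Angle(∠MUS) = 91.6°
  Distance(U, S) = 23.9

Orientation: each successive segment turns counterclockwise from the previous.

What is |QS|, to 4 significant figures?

11.15

C is at the origin; CK runs at -52.6° with length 10.2, so K = (6.195, -8.103). CK is perpendicular to KQ, so KQ runs at 37.40°; with |KQ| = 9.0, Q = (13.34, -2.637). ∠KQM = 150.0° gives QM at 67.40° from the x-axis; with |QM| = 19.8, M = (20.95, 15.64). QM ⟂ MU, so MU runs at 157.4°; with |MU| = 9.7, U = (12.00, 19.37). ∠MUS = 91.6° gives US at -114.2° from the x-axis; with |US| = 23.9, S = (2.202, -2.429). Then |QS| = |S − Q| = 11.15.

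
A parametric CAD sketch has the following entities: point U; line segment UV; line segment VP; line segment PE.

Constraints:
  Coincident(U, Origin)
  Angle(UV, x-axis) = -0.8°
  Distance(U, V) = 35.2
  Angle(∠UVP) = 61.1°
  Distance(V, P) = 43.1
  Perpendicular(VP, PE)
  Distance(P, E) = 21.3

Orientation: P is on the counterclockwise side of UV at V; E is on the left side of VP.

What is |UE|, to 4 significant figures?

27.77

U is at the origin; UV runs at -0.8° with length 35.2, so V = 35.2·(cos -0.8°, sin -0.8°) = (35.20, -0.4915). ∠UVP = 61.1°, so VP runs at -0.8° + (180° − 61.1°) = 118.1° from the x-axis; with |VP| = 43.1, P = V + 43.1·(cos 118.1°, sin 118.1°) = (14.90, 37.53). VP ⟂ PE; with |PE| = 21.3 on the left of VP, E = P + 21.3·(-0.8821, -0.4710) = (-3.893, 27.50). Then |UE| = |E − U| = 27.77.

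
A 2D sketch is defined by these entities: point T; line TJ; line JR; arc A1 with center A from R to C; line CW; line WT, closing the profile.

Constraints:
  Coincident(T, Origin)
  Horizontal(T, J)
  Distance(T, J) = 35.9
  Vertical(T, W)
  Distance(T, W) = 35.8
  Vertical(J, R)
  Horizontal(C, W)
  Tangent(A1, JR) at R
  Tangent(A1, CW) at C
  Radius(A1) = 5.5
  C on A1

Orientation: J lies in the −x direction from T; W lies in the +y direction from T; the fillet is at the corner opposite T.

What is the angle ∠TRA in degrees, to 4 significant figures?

40.16°

T is at the origin; TJ is horizontal with |TJ| = 35.9 and J on the −x side, so J = (-35.90, 0.000). T and W share the same x with |TW| = 35.8 and W on the +y side, so W = (0.000, 35.80). The virtual corner opposite T is at (-35.90, 35.80). Since A1 is tangent to JR there, AR ⟂ JR and tangency of A1 to CW means the radius AC is perpendicular to CW, with radius 5.5, so the center A sits 5.5 in from both sides at A = (-30.40, 30.30). That places the tangent points at R = (-35.90, 30.30) on JR and C = (-30.40, 35.80) on CW. Then cos ∠TRA = RT·RA / (|RT||RA|), giving 40.16°.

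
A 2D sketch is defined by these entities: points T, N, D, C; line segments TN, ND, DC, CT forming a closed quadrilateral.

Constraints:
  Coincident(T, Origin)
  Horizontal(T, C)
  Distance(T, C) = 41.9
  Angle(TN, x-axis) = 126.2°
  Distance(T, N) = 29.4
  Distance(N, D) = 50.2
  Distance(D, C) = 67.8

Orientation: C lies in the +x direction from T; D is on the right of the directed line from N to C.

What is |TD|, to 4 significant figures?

33.44

T is at the origin; T and C share the same y with |TC| = 41.9 and C in +x, so C = (41.9, 0). TN runs at 126.2° with |TN| = 29.4, so N = (-17.36, 23.72). D is determined by |ND| = 50.2 and |DC| = 67.8 together: it lies at the intersection of circle(N, 50.2) and circle(C, 67.8). With |NC| = 63.84, the foot of the radical line on NC is 15.65 from N and the perpendicular offset is √(50.2² − 15.65²) = 47.70. Taking the right-of-NC solution: D = (-20.56, -26.37).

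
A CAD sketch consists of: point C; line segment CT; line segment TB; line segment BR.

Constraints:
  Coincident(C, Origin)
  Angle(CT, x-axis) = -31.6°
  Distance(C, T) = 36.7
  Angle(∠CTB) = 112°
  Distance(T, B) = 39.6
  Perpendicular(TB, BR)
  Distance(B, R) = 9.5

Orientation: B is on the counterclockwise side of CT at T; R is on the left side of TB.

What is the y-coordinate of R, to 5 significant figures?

11.916

C is at the origin; CT runs at -31.6° with length 36.7, so T = 36.7·(cos -31.6°, sin -31.6°) = (31.258, -19.230). ∠CTB = 112.0°, so TB runs at -31.6° + (180° − 112.0°) = 36.400° from the x-axis; with |TB| = 39.6, B = T + 39.6·(cos 36.400°, sin 36.400°) = (63.132, 4.2691). TB ⟂ BR; with |BR| = 9.5 on the left of TB, R = B + 9.5·(-0.59342, 0.80489) = (57.495, 11.916). So R.y = 11.916.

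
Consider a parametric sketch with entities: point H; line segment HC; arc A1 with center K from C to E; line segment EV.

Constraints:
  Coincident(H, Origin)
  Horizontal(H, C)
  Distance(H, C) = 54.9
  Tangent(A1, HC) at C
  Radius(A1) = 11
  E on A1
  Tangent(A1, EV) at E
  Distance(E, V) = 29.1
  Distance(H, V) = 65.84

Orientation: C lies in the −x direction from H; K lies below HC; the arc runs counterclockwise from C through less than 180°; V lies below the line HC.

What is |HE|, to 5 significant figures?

66.594

H is at the origin; H and C share the same y with |HC| = 54.9 and C on the −x side, so C = (-54.900, 0.0000). Since A1 is tangent to HC there, KC ⟂ HC, so K = C + (0, -11) = (-54.900, -11.000). Since KE ⟂ EV (tangency), |KV| = √(11.0² + 29.1²) = 31.110 regardless of where E sits on A1. So V lies on both circle(H, 65.84) and circle(K, 31.110); the below-HC intersection is V = (-50.834, -41.843). E is the foot of the tangent from V: E = (-64.593, -16.201).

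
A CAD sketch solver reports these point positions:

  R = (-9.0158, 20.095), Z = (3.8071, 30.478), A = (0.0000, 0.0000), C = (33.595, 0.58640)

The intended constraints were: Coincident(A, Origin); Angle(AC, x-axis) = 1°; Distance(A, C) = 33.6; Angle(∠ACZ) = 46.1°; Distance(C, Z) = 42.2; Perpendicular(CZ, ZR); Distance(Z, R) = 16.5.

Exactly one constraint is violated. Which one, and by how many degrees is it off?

Perpendicular(CZ, ZR) — off by 5.90°.

A = (0.00, 0.00) ✓; AC at 1.000° ✓; |AC| = 33.60 ✓; ∠ACZ = 46.10° ✓; |CZ| = 42.20 ✓; ∠(CZ, ZR) = 84.10° ✗; |ZR| = 16.50 ✓.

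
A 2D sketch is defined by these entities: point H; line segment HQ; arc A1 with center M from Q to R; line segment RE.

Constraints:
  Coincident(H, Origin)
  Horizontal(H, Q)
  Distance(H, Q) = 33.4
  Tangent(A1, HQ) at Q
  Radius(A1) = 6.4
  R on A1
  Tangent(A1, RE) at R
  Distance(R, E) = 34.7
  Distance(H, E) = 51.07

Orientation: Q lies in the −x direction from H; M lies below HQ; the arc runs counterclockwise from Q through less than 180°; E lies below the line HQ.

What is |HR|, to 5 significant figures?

40.383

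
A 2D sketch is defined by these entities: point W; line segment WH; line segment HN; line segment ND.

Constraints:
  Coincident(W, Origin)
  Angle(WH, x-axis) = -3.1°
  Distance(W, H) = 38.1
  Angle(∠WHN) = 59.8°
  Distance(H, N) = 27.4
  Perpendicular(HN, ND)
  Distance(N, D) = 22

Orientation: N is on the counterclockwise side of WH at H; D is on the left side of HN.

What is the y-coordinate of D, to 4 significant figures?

12.31

W is at the origin; WH runs at -3.1° with length 38.1, so H = 38.1·(cos -3.1°, sin -3.1°) = (38.04, -2.060). ∠WHN = 59.8°, so HN runs at -3.1° + (180° − 59.8°) = 117.1° from the x-axis; with |HN| = 27.4, N = H + 27.4·(cos 117.1°, sin 117.1°) = (25.56, 22.33). The perpendicularity gives ND at right angles to HN; with |ND| = 22.0 on the left of HN, D = N + 22.0·(-0.8902, -0.4555) = (5.978, 12.31). So D.y = 12.31.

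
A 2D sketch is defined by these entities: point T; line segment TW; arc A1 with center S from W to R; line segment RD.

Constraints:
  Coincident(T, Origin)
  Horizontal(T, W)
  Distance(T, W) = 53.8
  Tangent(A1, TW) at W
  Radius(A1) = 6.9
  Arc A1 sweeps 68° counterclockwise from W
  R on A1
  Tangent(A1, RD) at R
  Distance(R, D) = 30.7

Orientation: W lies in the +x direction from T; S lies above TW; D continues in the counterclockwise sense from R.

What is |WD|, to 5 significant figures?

37.348

On A1, W sits at bearing -90° from S; a 68° counterclockwise sweep puts R at bearing -22°, so R = S + 6.9·(cos -22°, sin -22°) = (60.198, 4.3152). Since A1 is tangent to RD there, SR ⟂ RD, so RD runs along (−sin -22°, cos -22°); with |RD| = 30.7, D = (71.698, 32.780). Then |WD| = |D − W| = 37.348.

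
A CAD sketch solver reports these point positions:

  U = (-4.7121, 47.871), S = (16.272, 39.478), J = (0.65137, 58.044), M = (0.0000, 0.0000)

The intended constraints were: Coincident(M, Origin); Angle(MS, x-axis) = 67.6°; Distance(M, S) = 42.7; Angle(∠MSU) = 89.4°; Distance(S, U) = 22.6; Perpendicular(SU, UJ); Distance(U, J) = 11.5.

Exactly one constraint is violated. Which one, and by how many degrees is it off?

Perpendicular(SU, UJ) — off by 6.00°.

M = (0.00, 0.00) ✓; MS at 67.60° ✓; |MS| = 42.70 ✓; ∠MSU = 89.40° ✓; |SU| = 22.60 ✓; ∠(SU, UJ) = 96.00° ✗; |UJ| = 11.50 ✓.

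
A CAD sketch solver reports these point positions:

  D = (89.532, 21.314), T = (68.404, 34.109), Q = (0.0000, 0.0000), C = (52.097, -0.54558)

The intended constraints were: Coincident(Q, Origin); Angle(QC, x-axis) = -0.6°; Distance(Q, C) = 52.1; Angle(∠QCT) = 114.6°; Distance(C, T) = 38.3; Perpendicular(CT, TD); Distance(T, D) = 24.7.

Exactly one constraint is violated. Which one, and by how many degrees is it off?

Perpendicular(CT, TD) — off by 6.00°.

Q = (0.00, 0.00) ✓; QC at -0.6000° ✓; |QC| = 52.10 ✓; ∠QCT = 114.6° ✓; |CT| = 38.30 ✓; ∠(CT, TD) = 96.00° ✗; |TD| = 24.70 ✓.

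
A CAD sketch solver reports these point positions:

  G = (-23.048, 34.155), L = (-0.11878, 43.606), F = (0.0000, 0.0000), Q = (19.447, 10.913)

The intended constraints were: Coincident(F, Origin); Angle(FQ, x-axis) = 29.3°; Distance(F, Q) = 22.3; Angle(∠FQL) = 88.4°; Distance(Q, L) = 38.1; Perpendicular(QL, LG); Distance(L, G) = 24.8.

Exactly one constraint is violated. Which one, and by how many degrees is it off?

Perpendicular(QL, LG) — off by 8.50°.

F = (0.00, 0.00) ✓; FQ at 29.30° ✓; |FQ| = 22.30 ✓; ∠FQL = 88.40° ✓; |QL| = 38.10 ✓; ∠(QL, LG) = 81.50° ✗; |LG| = 24.80 ✓.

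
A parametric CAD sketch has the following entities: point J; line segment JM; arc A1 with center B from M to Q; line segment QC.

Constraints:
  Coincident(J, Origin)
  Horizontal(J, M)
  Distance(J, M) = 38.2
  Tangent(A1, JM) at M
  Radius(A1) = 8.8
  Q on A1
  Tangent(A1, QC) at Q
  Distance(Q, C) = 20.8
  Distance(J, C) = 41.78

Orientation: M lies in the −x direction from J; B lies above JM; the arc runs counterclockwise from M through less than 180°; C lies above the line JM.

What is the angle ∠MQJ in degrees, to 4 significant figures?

118.2°

Checks: J = (0.00, 0.00) ✓; |BQ| = 8.800 ✓; ∠(BQ, QC) = 90.00° ✓; |QC| = 20.80 ✓; |JC| = 41.78 ✓.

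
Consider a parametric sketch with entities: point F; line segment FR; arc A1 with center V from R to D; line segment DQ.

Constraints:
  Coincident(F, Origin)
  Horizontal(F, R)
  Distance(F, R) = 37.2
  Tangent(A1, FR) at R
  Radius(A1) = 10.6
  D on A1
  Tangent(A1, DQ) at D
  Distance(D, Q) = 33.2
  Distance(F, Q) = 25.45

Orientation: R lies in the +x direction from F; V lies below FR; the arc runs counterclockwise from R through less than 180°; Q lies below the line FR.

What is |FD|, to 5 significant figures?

30.246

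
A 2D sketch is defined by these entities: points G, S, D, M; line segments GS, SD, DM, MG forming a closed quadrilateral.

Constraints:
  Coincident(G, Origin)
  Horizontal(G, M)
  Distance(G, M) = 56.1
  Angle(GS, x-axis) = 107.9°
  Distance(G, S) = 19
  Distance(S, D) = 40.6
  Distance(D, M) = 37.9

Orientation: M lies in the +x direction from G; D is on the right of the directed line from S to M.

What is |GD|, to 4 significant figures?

24.16

G is at the origin; GM is horizontal with |GM| = 56.1 and M in +x, so M = (56.1, 0). GS runs at 107.9° with |GS| = 19.0, so S = (-5.840, 18.08). D is determined by |SD| = 40.6 and |DM| = 37.9 together: it lies at the intersection of circle(S, 40.6) and circle(M, 37.9). With |SM| = 64.52, the foot of the radical line on SM is 33.90 from S and the perpendicular offset is √(40.6² − 33.90²) = 22.33. Taking the right-of-SM solution: D = (20.45, -12.86).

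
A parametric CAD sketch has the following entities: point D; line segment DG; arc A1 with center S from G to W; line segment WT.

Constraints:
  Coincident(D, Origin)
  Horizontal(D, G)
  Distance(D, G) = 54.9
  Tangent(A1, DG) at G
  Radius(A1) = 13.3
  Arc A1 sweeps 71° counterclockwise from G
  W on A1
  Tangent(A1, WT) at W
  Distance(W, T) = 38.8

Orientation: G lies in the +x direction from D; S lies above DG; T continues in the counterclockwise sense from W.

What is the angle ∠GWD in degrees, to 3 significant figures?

27.9°

D is at the origin; D and G share the same y with |DG| = 54.9 and G on the +x side, so G = (54.9, 0.00). The tangent condition forces SG to be normal to DG, so S = G + (0, 13.3) = (54.9, 13.3). On A1, G sits at bearing -90° from S; a 71° counterclockwise sweep puts W at bearing -19°, so W = S + 13.3·(cos -19°, sin -19°) = (67.5, 8.97). Then cos ∠GWD = WG·WD / (|WG||WD|), giving 27.9°.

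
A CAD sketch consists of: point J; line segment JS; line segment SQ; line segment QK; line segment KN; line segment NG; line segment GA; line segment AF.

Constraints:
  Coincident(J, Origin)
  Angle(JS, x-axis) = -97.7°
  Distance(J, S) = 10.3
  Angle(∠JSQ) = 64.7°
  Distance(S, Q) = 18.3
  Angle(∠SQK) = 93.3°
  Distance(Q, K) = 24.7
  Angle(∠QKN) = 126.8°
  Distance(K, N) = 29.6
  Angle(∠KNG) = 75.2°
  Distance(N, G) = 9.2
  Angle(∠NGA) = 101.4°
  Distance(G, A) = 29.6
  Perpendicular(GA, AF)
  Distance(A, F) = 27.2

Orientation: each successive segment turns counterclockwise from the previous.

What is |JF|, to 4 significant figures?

41.70

∠NGA = 101.4° gives GA at -19.10° from the x-axis; with |GA| = 29.6, A = (9.353, 11.79). GA ⟂ AF, so AF runs at 70.90°; with |AF| = 27.2, F = (18.25, 37.49). Then |JF| = |F − J| = 41.70.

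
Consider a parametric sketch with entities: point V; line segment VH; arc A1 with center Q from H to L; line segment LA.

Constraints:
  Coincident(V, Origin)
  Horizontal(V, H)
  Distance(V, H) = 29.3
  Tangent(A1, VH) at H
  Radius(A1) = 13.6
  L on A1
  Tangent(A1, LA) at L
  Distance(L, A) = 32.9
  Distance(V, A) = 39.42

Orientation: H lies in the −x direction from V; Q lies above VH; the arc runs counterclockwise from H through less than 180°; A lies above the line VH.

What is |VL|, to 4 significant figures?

18.74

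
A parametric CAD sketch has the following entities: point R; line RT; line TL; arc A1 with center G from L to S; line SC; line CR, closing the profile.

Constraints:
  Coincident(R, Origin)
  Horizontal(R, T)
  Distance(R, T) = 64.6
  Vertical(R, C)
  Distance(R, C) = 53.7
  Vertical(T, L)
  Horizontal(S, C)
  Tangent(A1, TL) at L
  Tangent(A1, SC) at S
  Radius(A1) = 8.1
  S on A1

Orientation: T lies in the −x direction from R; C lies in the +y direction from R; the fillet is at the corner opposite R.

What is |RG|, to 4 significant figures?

72.61

RC is vertical with |RC| = 53.7 and C on the +y side, so C = (0.000, 53.70). The virtual corner opposite R is at (-64.60, 53.70). A1 meets TL tangentially, so GL is at right angles to TL and since A1 is tangent to SC there, GS ⟂ SC, with radius 8.1, so the center G sits 8.1 in from both sides at G = (-56.50, 45.60). Then |RG| = |G − R| = 72.61.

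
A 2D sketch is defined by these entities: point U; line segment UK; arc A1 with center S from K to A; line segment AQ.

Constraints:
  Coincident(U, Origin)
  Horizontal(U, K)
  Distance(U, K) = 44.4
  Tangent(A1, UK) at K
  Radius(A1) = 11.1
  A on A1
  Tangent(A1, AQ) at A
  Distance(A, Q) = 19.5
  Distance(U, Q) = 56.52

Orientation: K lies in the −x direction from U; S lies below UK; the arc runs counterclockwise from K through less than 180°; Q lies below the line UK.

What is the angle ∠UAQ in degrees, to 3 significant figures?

79.7°

Checks: ∠(SK, KU) = 90.00° ✓; |SK| = 11.10 ✓; |SA| = 11.10 ✓; ∠(SA, AQ) = 90.00° ✓; |AQ| = 19.50 ✓; |UQ| = 56.52 ✓.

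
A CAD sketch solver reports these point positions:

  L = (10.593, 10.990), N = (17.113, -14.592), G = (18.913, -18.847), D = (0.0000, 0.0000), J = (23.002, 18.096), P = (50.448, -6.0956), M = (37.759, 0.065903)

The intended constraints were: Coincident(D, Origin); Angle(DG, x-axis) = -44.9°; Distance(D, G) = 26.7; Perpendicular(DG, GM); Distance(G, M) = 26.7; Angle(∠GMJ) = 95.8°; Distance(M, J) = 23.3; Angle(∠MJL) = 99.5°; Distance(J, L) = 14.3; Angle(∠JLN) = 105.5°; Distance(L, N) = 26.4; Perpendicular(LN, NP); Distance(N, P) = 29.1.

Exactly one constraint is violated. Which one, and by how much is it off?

Distance(N, P) = 29.1 — off by 5.30.

D = (0.00, 0.00) ✓; DG at -44.90° ✓; |DG| = 26.70 ✓; ∠(DG, GM) = 90.00° ✓; |GM| = 26.70 ✓; ∠GMJ = 95.80° ✓; |MJ| = 23.30 ✓; ∠MJL = 99.50° ✓; |JL| = 14.30 ✓; ∠JLN = 105.5° ✓; |LN| = 26.40 ✓; ∠(LN, NP) = 90.00° ✓; |NP| = 34.40 ✗.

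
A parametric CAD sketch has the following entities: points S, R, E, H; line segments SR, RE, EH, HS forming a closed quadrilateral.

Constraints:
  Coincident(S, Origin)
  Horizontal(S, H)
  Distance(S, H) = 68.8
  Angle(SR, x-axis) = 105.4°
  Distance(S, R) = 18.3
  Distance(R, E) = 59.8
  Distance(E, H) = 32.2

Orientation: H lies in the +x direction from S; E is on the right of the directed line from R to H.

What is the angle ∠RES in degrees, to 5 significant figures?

13.732°

Checks: |RE| = 59.80 ✓; |EH| = 32.20 ✓.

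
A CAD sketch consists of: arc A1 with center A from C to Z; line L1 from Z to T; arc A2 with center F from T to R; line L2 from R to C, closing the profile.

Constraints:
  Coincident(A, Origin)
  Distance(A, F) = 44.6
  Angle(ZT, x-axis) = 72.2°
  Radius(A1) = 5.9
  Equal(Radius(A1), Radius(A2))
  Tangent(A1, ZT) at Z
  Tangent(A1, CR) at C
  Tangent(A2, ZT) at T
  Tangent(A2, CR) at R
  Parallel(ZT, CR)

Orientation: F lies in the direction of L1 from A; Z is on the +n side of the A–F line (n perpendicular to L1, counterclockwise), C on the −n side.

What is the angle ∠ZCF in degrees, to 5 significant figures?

82.464°

The slot axis is L1's direction at 72.2°, so u = (cos 72.2°, sin 72.2°) = (0.30570, 0.95213) and n = (−sin 72.2°, cos 72.2°) = (-0.95213, 0.30570). A is at the origin and F lies 44.6 along u from A, so F = 44.6·u = (13.634, 42.465). Tangency of A1 to both parallel lines with radius 5.9 puts Z and C at A ± 5.9·n: Z = (-5.6176, 1.8036), C = (5.6176, -1.8036). Then cos ∠ZCF = CZ·CF / (|CZ||CF|), giving 82.464°.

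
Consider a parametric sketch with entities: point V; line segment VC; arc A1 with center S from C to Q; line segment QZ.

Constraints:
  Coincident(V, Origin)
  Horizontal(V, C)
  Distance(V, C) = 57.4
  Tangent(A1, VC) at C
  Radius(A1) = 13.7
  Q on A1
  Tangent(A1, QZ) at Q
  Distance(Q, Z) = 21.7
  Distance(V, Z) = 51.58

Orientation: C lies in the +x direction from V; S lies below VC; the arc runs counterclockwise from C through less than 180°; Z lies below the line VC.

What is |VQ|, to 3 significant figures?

45.3

V is at the origin; VC is horizontal with |VC| = 57.4 and C on the +x side, so C = (57.4, 0.00). A1 meets VC tangentially, so SC is at right angles to VC, so S = C + (0, -13.7) = (57.4, -13.7). Since SQ ⟂ QZ (tangency), |SZ| = √(13.7² + 21.7²) = 25.7 regardless of where Q sits on A1. So Z lies on both circle(V, 51.58) and circle(S, 25.7); the below-VC intersection is Z = (40.0, -32.6). Q is the foot of the tangent from Z: Q = (43.9, -11.2).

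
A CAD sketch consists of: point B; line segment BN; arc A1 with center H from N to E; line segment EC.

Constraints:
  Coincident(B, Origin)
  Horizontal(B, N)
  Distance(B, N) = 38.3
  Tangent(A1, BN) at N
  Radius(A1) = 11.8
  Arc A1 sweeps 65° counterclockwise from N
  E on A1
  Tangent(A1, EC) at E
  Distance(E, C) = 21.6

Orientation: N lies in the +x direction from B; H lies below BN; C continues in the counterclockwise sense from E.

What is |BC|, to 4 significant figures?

32.21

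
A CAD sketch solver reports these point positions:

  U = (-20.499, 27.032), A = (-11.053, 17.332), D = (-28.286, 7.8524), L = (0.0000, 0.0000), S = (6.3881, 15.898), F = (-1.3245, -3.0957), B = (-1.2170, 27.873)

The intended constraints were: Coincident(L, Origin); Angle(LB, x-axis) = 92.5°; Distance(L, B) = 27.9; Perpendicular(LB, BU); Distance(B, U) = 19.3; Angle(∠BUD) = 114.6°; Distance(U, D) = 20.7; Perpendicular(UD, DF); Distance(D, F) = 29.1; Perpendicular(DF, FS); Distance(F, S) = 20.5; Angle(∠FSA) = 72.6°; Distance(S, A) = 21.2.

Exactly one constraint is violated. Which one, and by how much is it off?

Distance(S, A) = 21.2 — off by 3.70.

L = (0.00, 0.00) ✓; LB at 92.50° ✓; |LB| = 27.90 ✓; ∠(LB, BU) = 90.00° ✓; |BU| = 19.30 ✓; ∠BUD = 114.6° ✓; |UD| = 20.70 ✓; ∠(UD, DF) = 90.00° ✓; |DF| = 29.10 ✓; ∠(DF, FS) = 90.00° ✓; |FS| = 20.50 ✓; ∠FSA = 72.60° ✓; |SA| = 17.50 ✗.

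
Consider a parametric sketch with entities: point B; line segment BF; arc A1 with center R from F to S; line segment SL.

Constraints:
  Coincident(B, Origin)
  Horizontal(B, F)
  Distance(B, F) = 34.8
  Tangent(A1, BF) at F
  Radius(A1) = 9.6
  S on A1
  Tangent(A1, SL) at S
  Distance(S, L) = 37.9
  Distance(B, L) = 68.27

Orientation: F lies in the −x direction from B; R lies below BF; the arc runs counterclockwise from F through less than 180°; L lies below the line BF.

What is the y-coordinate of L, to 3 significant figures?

-45.0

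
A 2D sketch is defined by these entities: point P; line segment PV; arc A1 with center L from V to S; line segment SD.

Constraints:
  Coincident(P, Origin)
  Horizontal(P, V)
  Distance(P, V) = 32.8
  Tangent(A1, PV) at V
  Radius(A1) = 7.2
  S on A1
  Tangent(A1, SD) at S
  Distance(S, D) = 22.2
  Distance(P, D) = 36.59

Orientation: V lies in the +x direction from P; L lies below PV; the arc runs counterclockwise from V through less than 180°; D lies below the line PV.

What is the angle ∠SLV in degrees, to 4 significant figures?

83.30°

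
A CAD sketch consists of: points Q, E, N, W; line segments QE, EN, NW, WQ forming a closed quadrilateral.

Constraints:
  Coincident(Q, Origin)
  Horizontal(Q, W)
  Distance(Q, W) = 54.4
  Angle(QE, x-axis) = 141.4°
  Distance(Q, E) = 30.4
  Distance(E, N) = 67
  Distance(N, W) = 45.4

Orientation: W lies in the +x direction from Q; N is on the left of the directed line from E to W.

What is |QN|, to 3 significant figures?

57.7

Q is at the origin; Q and W share the same y with |QW| = 54.4 and W in +x, so W = (54.4, 0). QE runs at 141.4° with |QE| = 30.4, so E = (-23.8, 19.0). N is determined by |EN| = 67.0 and |NW| = 45.4 together: it lies at the intersection of circle(E, 67.0) and circle(W, 45.4). With |EW| = 80.4, the foot of the radical line on EW is 55.3 from E and the perpendicular offset is √(67.0² − 55.3²) = 37.8. Taking the left-of-EW solution: N = (38.9, 42.7).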